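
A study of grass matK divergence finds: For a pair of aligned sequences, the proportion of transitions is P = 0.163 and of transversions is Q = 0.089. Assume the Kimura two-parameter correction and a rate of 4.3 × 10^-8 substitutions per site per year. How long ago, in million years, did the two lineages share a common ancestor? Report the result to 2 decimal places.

Under the Kimura two-parameter model, d = −½ ln(1 − 2P − Q) − ¼ ln(1 − 2Q).
1 − 2P − Q = 0.585, giving −½ ln(0.585) = 0.268072.
1 − 2Q = 0.822, giving −¼ ln(0.822) = 0.049004.
d = 0.268072 + 0.049004 = 0.317076.
Under a molecular clock d = 2μt, so t = d/(2μ) = 0.317076 / (2 × 4.3 × 10^-8) = 3.69 million years.

3.69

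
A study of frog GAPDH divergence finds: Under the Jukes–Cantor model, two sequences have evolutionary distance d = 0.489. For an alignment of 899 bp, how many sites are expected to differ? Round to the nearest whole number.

Invert JC69: p = (3/4)(1 − e^(−4d/3)) = 0.75 × (1 − e^(-0.652)) = 0.75 × (1 − 0.521003) = 0.359248.
Expected differing sites = pL ≈ 0.359248 × 899 = 322.963952 ≈ 323.

323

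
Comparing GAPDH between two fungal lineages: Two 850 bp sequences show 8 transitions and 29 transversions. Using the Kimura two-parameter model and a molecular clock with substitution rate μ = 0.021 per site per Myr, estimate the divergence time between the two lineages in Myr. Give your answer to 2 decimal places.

1.07

P = 8/850 ≈ 0.009412 and Q = 29/850 ≈ 0.034118.
Under the Kimura two-parameter model, d = −½ ln(1 − 2P − Q) − ¼ ln(1 − 2Q).
1 − 2P − Q = 0.947058, giving −½ ln(0.947058) = 0.027197.
1 − 2Q = 0.931764, giving −¼ ln(0.931764) = 0.017669.
d = 0.027197 + 0.017669 = 0.044866.
Under a molecular clock d = 2μt, so t = d/(2μ) = 0.044866 / (2 × 0.021) = 1.07 Myr.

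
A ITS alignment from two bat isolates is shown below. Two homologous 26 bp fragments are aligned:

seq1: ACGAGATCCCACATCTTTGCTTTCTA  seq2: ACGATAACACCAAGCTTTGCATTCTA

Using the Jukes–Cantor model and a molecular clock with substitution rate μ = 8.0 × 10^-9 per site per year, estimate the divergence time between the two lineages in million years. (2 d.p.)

20.84

The sequences differ at 7 of 26 sites (5, 7, 9, 11, 12, 14, 21), so p = 7/26 ≈ 0.269231.
d = −(3/4) ln(1 − 4p/3) = −0.75 ln(1 − 0.358975) = −0.75 ln(0.641025)
  = −0.75 × (-0.444687) = 0.333515 substitutions/site.
Under a molecular clock d = 2μt, so t = d/(2μ) = 0.333515 / (2 × 8.0 × 10^-9) = 20.84 million years.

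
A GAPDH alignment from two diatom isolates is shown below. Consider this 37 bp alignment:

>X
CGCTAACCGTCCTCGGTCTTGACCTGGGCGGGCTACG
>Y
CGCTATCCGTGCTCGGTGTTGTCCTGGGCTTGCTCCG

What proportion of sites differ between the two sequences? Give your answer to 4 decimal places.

0.1892

The sequences differ at 7 of 37 positions (sites 6, 11, 18, 22, 30, 31, 35).
p = 7/37 = 0.189189… ≈ 0.1892 (to 4 d.p.).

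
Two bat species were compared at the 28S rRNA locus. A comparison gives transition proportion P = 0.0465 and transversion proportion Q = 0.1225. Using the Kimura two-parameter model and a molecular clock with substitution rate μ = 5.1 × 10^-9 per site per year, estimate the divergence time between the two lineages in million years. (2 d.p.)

Under the Kimura two-parameter model, d = −½ ln(1 − 2P − Q) − ¼ ln(1 − 2Q).
1 − 2P − Q = 0.7845, giving −½ ln(0.7845) = 0.121354.
1 − 2Q = 0.755, giving −¼ ln(0.755) = 0.070259.
d = 0.121354 + 0.070259 = 0.191613.
Under a molecular clock d = 2μt, so t = d/(2μ) = 0.191613 / (2 × 5.1 × 10^-9) = 18.79 million years.

18.79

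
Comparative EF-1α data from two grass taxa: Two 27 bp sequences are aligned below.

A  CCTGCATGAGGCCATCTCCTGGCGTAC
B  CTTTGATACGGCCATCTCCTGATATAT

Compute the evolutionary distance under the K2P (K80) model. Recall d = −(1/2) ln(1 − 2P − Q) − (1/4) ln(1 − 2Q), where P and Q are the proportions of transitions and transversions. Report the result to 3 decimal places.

Of 27 sites, 6 differences are transitions and 3 are transversions, so P = 6/27 ≈ 0.222222 and Q = 3/27 ≈ 0.111111.
Under the Kimura two-parameter model, d = −½ ln(1 − 2P − Q) − ¼ ln(1 − 2Q).
1 − 2P − Q = 0.444445, giving −½ ln(0.444445) = 0.405464.
1 − 2Q = 0.777778, giving −¼ ln(0.777778) = 0.062829.
d = 0.405464 + 0.062829 = 0.468293.

0.468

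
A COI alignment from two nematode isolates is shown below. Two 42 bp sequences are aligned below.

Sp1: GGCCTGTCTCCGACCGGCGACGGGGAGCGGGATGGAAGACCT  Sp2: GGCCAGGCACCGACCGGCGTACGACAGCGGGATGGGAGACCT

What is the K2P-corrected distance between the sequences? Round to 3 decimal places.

Of 42 sites, 2 differences are transitions and 7 are transversions, so P = 2/42 ≈ 0.047619 and Q = 7/42 ≈ 0.166667.
Under the Kimura two-parameter model, d = −½ ln(1 − 2P − Q) − ¼ ln(1 − 2Q).
1 − 2P − Q = 0.738095, giving −½ ln(0.738095) = 0.151841.
1 − 2Q = 0.666666, giving −¼ ln(0.666666) = 0.101367.
d = 0.151841 + 0.101367 = 0.253208.

0.253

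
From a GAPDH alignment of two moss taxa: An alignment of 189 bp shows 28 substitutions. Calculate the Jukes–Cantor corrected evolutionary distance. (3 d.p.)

0.165

p = 28/189 ≈ 0.148148.
d = −(3/4) ln(1 − 4p/3) = −0.75 ln(1 − 0.197531) = −0.75 ln(0.802469)
  = −0.75 × (-0.220062) = 0.165047 substitutions/site.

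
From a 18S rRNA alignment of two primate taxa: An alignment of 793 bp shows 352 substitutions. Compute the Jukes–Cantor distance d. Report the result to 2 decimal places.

0.67

p = 352/793 ≈ 0.443884.
d = −(3/4) ln(1 − 4p/3) = −0.75 ln(1 − 0.591845) = −0.75 ln(0.408155)
  = −0.75 × (-0.896108) = 0.672081 substitutions/site.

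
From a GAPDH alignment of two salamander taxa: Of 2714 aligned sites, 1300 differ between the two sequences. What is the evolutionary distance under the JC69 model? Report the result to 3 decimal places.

0.763

p = 1300/2714 ≈ 0.478998.
d = −(3/4) ln(1 − 4p/3) = −0.75 ln(1 − 0.638664) = −0.75 ln(0.361336)
  = −0.75 × (-1.017947) = 0.763460 substitutions/site.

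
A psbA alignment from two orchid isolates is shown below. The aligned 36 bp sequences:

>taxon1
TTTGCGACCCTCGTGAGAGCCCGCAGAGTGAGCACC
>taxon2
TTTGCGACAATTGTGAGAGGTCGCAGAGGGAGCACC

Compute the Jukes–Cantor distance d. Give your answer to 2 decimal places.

The sequences differ at 6 of 36 sites (9, 10, 12, 20, 21, 29), so p = 6/36 ≈ 0.166667.
d = −(3/4) ln(1 − 4p/3) = −0.75 ln(1 − 0.222223) = −0.75 ln(0.777777)
  = −0.75 × (-0.251315) = 0.188486 substitutions/site.

0.19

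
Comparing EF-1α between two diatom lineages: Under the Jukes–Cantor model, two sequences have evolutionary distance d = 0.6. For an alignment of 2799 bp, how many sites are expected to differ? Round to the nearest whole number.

1156

Invert JC69: p = (3/4)(1 − e^(−4d/3)) = 0.75 × (1 − e^(-0.8)) = 0.75 × (1 − 0.449329) = 0.413003.
Expected differing sites = pL ≈ 0.413003 × 2799 = 1155.995397 ≈ 1156.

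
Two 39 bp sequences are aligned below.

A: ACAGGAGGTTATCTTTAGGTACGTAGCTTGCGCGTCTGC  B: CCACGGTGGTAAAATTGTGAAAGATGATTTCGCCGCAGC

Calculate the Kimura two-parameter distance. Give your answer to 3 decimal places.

0.900

Of 39 sites, 2 differences are transitions and 17 are transversions, so P = 2/39 ≈ 0.051282 and Q = 17/39 ≈ 0.435897.
Under the Kimura two-parameter model, d = −½ ln(1 − 2P − Q) − ¼ ln(1 − 2Q).
1 − 2P − Q = 0.461539, giving −½ ln(0.461539) = 0.386594.
1 − 2Q = 0.128206, giving −¼ ln(0.128206) = 0.513529.
d = 0.386594 + 0.513529 = 0.900123.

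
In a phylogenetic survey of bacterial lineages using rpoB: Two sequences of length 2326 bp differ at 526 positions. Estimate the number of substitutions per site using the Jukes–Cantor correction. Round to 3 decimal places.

0.269

p = 526/2326 ≈ 0.226139.
d = −(3/4) ln(1 − 4p/3) = −0.75 ln(1 − 0.301519) = −0.75 ln(0.698481)
  = −0.75 × (-0.358847) = 0.269135 substitutions/site.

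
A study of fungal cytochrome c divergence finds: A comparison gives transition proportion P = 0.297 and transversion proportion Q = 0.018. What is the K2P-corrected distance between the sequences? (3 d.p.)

Under the Kimura two-parameter model, d = −½ ln(1 − 2P − Q) − ¼ ln(1 − 2Q).
1 − 2P − Q = 0.388, giving −½ ln(0.388) = 0.473375.
1 − 2Q = 0.964, giving −¼ ln(0.964) = 0.009166.
d = 0.473375 + 0.009166 = 0.482541.

0.483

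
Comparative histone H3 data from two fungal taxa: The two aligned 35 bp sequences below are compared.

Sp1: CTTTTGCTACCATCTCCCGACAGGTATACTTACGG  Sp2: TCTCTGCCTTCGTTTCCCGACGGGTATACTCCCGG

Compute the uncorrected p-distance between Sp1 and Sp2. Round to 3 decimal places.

The sequences differ at 11 of 35 positions.
p = 11/35 = 0.314285… ≈ 0.314 (to 3 d.p.).

0.314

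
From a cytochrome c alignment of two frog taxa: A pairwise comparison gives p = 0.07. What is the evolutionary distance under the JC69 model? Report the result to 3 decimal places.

d = −(3/4) ln(1 − 4p/3) = −0.75 ln(1 − 0.093333) = −0.75 ln(0.906667)
  = −0.75 × (-0.097980) = 0.073485 substitutions/site.

0.073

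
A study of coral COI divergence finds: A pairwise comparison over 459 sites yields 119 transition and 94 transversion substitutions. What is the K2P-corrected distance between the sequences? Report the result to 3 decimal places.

0.774

P = 119/459 ≈ 0.259259 and Q = 94/459 ≈ 0.204793.
Under the Kimura two-parameter model, d = −½ ln(1 − 2P − Q) − ¼ ln(1 − 2Q).
1 − 2P − Q = 0.276689, giving −½ ln(0.276689) = 0.642431.
1 − 2Q = 0.590414, giving −¼ ln(0.590414) = 0.131733.
d = 0.642431 + 0.131733 = 0.774164.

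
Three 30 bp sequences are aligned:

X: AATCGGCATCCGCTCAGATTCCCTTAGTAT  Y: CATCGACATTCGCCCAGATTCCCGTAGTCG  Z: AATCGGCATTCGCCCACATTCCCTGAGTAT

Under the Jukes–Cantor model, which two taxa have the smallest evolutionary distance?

X and Z

X–Y: 7/30 differ, p = 0.233, d = 0.280.
X–Z: 4/30 differ, p = 0.133, d = 0.147.
Y–Z: 7/30 differ, p = 0.233, d = 0.280.
The smallest distance is between X and Z.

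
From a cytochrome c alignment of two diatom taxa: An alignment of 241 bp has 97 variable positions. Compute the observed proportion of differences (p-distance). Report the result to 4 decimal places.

p = 97/241 = 0.402489… ≈ 0.4025 (to 4 d.p.).

0.4025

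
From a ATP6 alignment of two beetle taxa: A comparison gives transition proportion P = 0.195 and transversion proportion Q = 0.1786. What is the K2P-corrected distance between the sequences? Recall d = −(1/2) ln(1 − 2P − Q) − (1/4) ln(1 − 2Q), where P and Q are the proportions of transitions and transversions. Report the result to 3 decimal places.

Under the Kimura two-parameter model, d = −½ ln(1 − 2P − Q) − ¼ ln(1 − 2Q).
1 − 2P − Q = 0.4314, giving −½ ln(0.4314) = 0.420360.
1 − 2Q = 0.6428, giving −¼ ln(0.6428) = 0.110480.
d = 0.420360 + 0.110480 = 0.530840.

0.531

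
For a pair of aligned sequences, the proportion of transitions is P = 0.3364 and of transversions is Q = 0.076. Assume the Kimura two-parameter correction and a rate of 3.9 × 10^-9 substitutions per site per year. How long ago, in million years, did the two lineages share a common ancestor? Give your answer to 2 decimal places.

Under the Kimura two-parameter model, d = −½ ln(1 − 2P − Q) − ¼ ln(1 − 2Q).
1 − 2P − Q = 0.2512, giving −½ ln(0.2512) = 0.690753.
1 − 2Q = 0.848, giving −¼ ln(0.848) = 0.041219.
d = 0.690753 + 0.041219 = 0.731972.
Under a molecular clock d = 2μt, so t = d/(2μ) = 0.731972 / (2 × 3.9 × 10^-9) = 93.84 million years.

93.84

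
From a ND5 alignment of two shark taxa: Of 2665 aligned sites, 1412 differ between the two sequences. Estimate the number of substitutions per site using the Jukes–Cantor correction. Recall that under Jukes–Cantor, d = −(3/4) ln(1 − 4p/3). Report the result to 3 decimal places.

0.919

p = 1412/2665 ≈ 0.529831.
d = −(3/4) ln(1 − 4p/3) = −0.75 ln(1 − 0.706441) = −0.75 ln(0.293559)
  = −0.75 × (-1.225677) = 0.919258 substitutions/site.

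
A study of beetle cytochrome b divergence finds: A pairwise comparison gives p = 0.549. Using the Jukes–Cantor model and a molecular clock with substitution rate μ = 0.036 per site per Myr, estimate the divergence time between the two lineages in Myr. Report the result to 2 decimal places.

d = −(3/4) ln(1 − 4p/3) = −0.75 ln(1 − 0.732) = −0.75 ln(0.268)
  = −0.75 × (-1.316768) = 0.987576 substitutions/site.
Under a molecular clock d = 2μt, so t = d/(2μ) = 0.987576 / (2 × 0.036) = 13.72 Myr.

13.72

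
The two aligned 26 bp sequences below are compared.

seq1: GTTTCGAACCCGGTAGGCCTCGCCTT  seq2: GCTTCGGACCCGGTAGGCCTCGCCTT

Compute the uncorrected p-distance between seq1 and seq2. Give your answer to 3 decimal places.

The sequences differ at 2 of 26 positions (sites 2, 7).
p = 2/26 = 0.076923… ≈ 0.077 (to 3 d.p.).

0.077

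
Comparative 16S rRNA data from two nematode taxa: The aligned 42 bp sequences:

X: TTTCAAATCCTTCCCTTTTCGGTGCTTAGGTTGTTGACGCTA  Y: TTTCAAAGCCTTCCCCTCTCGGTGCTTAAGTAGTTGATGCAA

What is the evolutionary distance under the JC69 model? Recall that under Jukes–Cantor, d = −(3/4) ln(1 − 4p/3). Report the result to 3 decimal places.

0.188

The sequences differ at 7 of 42 sites (8, 16, 18, 29, 32, 38, 41), so p = 7/42 ≈ 0.166667.
d = −(3/4) ln(1 − 4p/3) = −0.75 ln(1 − 0.222223) = −0.75 ln(0.777777)
  = −0.75 × (-0.251315) = 0.188486 substitutions/site.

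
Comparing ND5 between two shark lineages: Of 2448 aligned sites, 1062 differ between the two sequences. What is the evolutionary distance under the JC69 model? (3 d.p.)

0.648

p = 1062/2448 ≈ 0.433824.
d = −(3/4) ln(1 − 4p/3) = −0.75 ln(1 − 0.578432) = −0.75 ln(0.421568)
  = −0.75 × (-0.863774) = 0.647831 substitutions/site.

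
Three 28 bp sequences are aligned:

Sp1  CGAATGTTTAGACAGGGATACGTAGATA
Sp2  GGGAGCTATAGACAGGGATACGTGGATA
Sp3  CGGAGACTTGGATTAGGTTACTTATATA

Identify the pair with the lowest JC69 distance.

Sp1–Sp2: 6/28 differ, p = 0.214, d = 0.252.
Sp1–Sp3: 11/28 differ, p = 0.393, d = 0.556.
Sp2–Sp3: 12/28 differ, p = 0.429, d = 0.635.
The smallest distance is between Sp1 and Sp2.

Sp1 and Sp2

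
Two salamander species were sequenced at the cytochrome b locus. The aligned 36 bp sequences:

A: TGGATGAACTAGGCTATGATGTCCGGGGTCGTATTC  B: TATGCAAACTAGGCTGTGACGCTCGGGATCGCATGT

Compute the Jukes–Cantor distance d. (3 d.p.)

0.493

The sequences differ at 13 of 36 sites, so p = 13/36 ≈ 0.361111.
d = −(3/4) ln(1 − 4p/3) = −0.75 ln(1 − 0.481481) = −0.75 ln(0.518519)
  = −0.75 × (-0.656779) = 0.492584 substitutions/site.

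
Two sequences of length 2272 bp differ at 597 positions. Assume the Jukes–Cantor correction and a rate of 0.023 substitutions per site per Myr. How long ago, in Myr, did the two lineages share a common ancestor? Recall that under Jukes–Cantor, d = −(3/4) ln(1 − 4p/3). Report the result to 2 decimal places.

p = 597/2272 ≈ 0.262764.
d = −(3/4) ln(1 − 4p/3) = −0.75 ln(1 − 0.350352) = −0.75 ln(0.649648)
  = −0.75 × (-0.431325) = 0.323494 substitutions/site.
Under a molecular clock d = 2μt, so t = d/(2μ) = 0.323494 / (2 × 0.023) = 7.03 Myr.

7.03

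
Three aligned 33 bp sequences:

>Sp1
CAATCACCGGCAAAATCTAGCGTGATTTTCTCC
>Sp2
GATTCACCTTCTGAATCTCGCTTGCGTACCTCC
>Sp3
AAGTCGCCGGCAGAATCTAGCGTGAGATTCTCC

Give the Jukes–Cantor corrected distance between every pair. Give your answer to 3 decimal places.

Sp1–Sp2: 12/33 sites differ → p ≈ 0.363636, d = −0.75 ln(1 − 0.484848) = 0.497470 ≈ 0.497.
Sp1–Sp3: 6/33 sites differ → p ≈ 0.181818, d = −0.75 ln(1 − 0.242424) = 0.208224 ≈ 0.208.
Sp2–Sp3: 12/33 sites differ → p ≈ 0.363636, d = −0.75 ln(1 − 0.484848) = 0.497470 ≈ 0.497.

d(Sp1,Sp2) = 0.497, d(Sp1,Sp3) = 0.208, d(Sp2,Sp3) = 0.497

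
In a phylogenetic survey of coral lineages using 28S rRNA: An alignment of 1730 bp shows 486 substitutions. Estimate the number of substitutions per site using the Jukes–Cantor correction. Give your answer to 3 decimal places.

0.352

p = 486/1730 ≈ 0.280925.
d = −(3/4) ln(1 − 4p/3) = −0.75 ln(1 − 0.374567) = −0.75 ln(0.625433)
  = −0.75 × (-0.469311) = 0.351983 substitutions/site.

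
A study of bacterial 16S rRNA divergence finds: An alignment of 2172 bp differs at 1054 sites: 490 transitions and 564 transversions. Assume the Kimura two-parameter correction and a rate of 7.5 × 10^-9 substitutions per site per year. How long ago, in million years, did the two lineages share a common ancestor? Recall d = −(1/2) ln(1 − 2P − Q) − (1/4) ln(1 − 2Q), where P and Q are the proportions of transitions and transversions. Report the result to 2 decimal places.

53.57

P = 490/2172 ≈ 0.225599 and Q = 564/2172 ≈ 0.259669.
Under the Kimura two-parameter model, d = −½ ln(1 − 2P − Q) − ¼ ln(1 − 2Q).
1 − 2P − Q = 0.289133, giving −½ ln(0.289133) = 0.620434.
1 − 2Q = 0.480662, giving −¼ ln(0.480662) = 0.183148.
d = 0.620434 + 0.183148 = 0.803582.
Under a molecular clock d = 2μt, so t = d/(2μ) = 0.803582 / (2 × 7.5 × 10^-9) = 53.57 million years.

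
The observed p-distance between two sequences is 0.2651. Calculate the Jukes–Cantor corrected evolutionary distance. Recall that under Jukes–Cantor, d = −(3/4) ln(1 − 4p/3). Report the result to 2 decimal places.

d = −(3/4) ln(1 − 4p/3) = −0.75 ln(1 − 0.353467) = −0.75 ln(0.646533)
  = −0.75 × (-0.436131) = 0.327098 substitutions/site.

0.33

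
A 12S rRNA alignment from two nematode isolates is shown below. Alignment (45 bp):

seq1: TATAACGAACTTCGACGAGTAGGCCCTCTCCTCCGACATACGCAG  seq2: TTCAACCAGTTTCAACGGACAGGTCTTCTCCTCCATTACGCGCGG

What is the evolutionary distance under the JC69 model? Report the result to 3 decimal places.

0.525

The sequences differ at 17 of 45 sites, so p = 17/45 ≈ 0.377778.
d = −(3/4) ln(1 − 4p/3) = −0.75 ln(1 − 0.503704) = −0.75 ln(0.496296)
  = −0.75 × (-0.700583) = 0.525437 substitutions/site.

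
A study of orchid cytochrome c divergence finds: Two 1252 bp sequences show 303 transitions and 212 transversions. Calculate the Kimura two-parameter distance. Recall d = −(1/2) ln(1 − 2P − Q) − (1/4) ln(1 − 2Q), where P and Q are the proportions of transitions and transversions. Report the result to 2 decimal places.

P = 303/1252 ≈ 0.242013 and Q = 212/1252 ≈ 0.169329.
Under the Kimura two-parameter model, d = −½ ln(1 − 2P − Q) − ¼ ln(1 − 2Q).
1 − 2P − Q = 0.346645, giving −½ ln(0.346645) = 0.529727.
1 − 2Q = 0.661342, giving −¼ ln(0.661342) = 0.103371.
d = 0.529727 + 0.103371 = 0.633098.

0.63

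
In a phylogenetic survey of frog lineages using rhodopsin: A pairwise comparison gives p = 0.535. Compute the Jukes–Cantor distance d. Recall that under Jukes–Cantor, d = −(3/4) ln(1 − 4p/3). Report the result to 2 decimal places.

0.94

d = −(3/4) ln(1 − 4p/3) = −0.75 ln(1 − 0.713333) = −0.75 ln(0.286667)
  = −0.75 × (-1.249434) = 0.937076 substitutions/site.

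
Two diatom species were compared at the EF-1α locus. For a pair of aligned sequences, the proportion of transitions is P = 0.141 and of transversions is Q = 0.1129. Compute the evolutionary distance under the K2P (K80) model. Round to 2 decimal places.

Under the Kimura two-parameter model, d = −½ ln(1 − 2P − Q) − ¼ ln(1 − 2Q).
1 − 2P − Q = 0.6051, giving −½ ln(0.6051) = 0.251181.
1 − 2Q = 0.7742, giving −¼ ln(0.7742) = 0.063981.
d = 0.251181 + 0.063981 = 0.315162.

0.32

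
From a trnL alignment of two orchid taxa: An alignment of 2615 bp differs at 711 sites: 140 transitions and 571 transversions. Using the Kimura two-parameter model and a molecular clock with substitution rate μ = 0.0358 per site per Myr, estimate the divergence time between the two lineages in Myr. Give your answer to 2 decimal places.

4.75

P = 140/2615 ≈ 0.053537 and Q = 571/2615 ≈ 0.218356.
Under the Kimura two-parameter model, d = −½ ln(1 − 2P − Q) − ¼ ln(1 − 2Q).
1 − 2P − Q = 0.67457, giving −½ ln(0.67457) = 0.196840.
1 − 2Q = 0.563288, giving −¼ ln(0.563288) = 0.143491.
d = 0.196840 + 0.143491 = 0.340331.
Under a molecular clock d = 2μt, so t = d/(2μ) = 0.340331 / (2 × 0.0358) = 4.75 Myr.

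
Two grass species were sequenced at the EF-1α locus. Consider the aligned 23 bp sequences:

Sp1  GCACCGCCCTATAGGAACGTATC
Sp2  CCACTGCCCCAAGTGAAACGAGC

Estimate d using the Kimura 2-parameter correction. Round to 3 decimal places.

0.651

Of 23 sites, 3 differences are transitions and 7 are transversions, so P = 3/23 ≈ 0.130435 and Q = 7/23 ≈ 0.304348.
Under the Kimura two-parameter model, d = −½ ln(1 − 2P − Q) − ¼ ln(1 − 2Q).
1 − 2P − Q = 0.434782, giving −½ ln(0.434782) = 0.416455.
1 − 2Q = 0.391304, giving −¼ ln(0.391304) = 0.234568.
d = 0.416455 + 0.234568 = 0.651023.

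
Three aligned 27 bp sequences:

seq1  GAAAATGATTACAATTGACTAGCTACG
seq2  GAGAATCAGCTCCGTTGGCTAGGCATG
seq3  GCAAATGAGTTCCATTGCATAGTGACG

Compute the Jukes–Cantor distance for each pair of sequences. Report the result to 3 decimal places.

seq1–seq2: 11/27 sites differ → p ≈ 0.407407, d = −0.75 ln(1 − 0.543209) = 0.587647 ≈ 0.588.
seq1–seq3: 8/27 sites differ → p ≈ 0.296296, d = −0.75 ln(1 − 0.395061) = 0.376971 ≈ 0.377.
seq2–seq3: 10/27 sites differ → p ≈ 0.37037, d = −0.75 ln(1 − 0.493827) = 0.510658 ≈ 0.511.

d(seq1,seq2) = 0.588, d(seq1,seq3) = 0.377, d(seq2,seq3) = 0.511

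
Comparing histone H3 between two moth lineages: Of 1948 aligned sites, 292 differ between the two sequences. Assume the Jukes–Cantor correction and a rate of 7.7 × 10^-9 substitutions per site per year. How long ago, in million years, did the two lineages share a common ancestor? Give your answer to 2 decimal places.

10.86

p = 292/1948 ≈ 0.149897.
d = −(3/4) ln(1 − 4p/3) = −0.75 ln(1 − 0.199863) = −0.75 ln(0.800137)
  = −0.75 × (-0.222972) = 0.167229 substitutions/site.
Under a molecular clock d = 2μt, so t = d/(2μ) = 0.167229 / (2 × 7.7 × 10^-9) = 10.86 million years.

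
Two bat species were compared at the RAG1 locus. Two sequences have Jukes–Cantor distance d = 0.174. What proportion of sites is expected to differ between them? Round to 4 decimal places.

p = (3/4)(1 − e^(−4d/3)) = 0.75 × (1 − e^(-0.232)) = 0.75 × (1 − 0.792946) = 0.155291.

0.1553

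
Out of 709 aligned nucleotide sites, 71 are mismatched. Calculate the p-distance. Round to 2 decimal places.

0.10

p = 71/709 = 0.100141… ≈ 0.10 (to 2 d.p.).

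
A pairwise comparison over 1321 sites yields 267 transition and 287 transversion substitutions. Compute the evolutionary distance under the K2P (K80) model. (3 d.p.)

0.628

P = 267/1321 ≈ 0.20212 and Q = 287/1321 ≈ 0.21726.
Under the Kimura two-parameter model, d = −½ ln(1 − 2P − Q) − ¼ ln(1 − 2Q).
1 − 2P − Q = 0.3785, giving −½ ln(0.3785) = 0.485770.
1 − 2Q = 0.56548, giving −¼ ln(0.56548) = 0.142520.
d = 0.485770 + 0.142520 = 0.628290.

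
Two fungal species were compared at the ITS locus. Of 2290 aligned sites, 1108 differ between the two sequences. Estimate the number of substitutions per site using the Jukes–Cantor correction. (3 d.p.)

p = 1108/2290 ≈ 0.483843.
d = −(3/4) ln(1 − 4p/3) = −0.75 ln(1 − 0.645124) = −0.75 ln(0.354876)
  = −0.75 × (-1.035987) = 0.776990 substitutions/site.

0.777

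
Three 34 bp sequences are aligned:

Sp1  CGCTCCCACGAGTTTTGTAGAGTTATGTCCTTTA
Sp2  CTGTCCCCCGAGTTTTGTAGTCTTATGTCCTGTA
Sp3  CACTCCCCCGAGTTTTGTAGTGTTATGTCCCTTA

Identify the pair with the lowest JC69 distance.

Sp1–Sp2: 6/34 differ, p = 0.176, d = 0.201.
Sp1–Sp3: 4/34 differ, p = 0.118, d = 0.128.
Sp2–Sp3: 5/34 differ, p = 0.147, d = 0.164.
The smallest distance is between Sp1 and Sp3.

Sp1 and Sp3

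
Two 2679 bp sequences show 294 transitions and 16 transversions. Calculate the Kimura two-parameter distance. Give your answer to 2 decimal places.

P = 294/2679 ≈ 0.109742 and Q = 16/2679 ≈ 0.005972.
Under the Kimura two-parameter model, d = −½ ln(1 − 2P − Q) − ¼ ln(1 − 2Q).
1 − 2P − Q = 0.774544, giving −½ ln(0.774544) = 0.127740.
1 − 2Q = 0.988056, giving −¼ ln(0.988056) = 0.003004.
d = 0.127740 + 0.003004 = 0.130744.

0.13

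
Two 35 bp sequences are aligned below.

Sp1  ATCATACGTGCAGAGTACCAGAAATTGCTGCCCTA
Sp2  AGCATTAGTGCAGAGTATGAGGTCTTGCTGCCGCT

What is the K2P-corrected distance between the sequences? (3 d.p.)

Of 35 sites, 3 differences are transitions and 8 are transversions, so P = 3/35 ≈ 0.085714 and Q = 8/35 ≈ 0.228571.
Under the Kimura two-parameter model, d = −½ ln(1 − 2P − Q) − ¼ ln(1 − 2Q).
1 − 2P − Q = 0.600001, giving −½ ln(0.600001) = 0.255412.
1 − 2Q = 0.542858, giving −¼ ln(0.542858) = 0.152727.
d = 0.255412 + 0.152727 = 0.408139.

0.408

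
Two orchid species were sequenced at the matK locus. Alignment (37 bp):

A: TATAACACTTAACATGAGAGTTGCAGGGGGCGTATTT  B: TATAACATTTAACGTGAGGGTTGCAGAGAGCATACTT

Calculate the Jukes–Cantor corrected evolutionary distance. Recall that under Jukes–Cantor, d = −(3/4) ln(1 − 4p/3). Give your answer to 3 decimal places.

The sequences differ at 7 of 37 sites (8, 14, 19, 27, 29, 32, 35), so p = 7/37 ≈ 0.189189.
d = −(3/4) ln(1 − 4p/3) = −0.75 ln(1 − 0.252252) = −0.75 ln(0.747748)
  = −0.75 × (-0.290689) = 0.218017 substitutions/site.

0.218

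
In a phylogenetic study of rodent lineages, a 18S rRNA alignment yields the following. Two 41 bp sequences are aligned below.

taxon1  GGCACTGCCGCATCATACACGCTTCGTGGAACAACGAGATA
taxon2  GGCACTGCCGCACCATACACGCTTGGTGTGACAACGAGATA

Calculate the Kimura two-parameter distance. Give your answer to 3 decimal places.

0.105

Of 41 sites, 2 differences are transitions and 2 are transversions, so P = 2/41 ≈ 0.04878 and Q = 2/41 ≈ 0.04878.
Under the Kimura two-parameter model, d = −½ ln(1 − 2P − Q) − ¼ ln(1 − 2Q).
1 − 2P − Q = 0.85366, giving −½ ln(0.85366) = 0.079111.
1 − 2Q = 0.90244, giving −¼ ln(0.90244) = 0.025663.
d = 0.079111 + 0.025663 = 0.104774.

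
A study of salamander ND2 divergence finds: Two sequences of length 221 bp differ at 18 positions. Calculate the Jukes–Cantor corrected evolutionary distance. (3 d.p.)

0.086

p = 18/221 ≈ 0.081448.
d = −(3/4) ln(1 − 4p/3) = −0.75 ln(1 − 0.108597) = −0.75 ln(0.891403)
  = −0.75 × (-0.114959) = 0.086219 substitutions/site.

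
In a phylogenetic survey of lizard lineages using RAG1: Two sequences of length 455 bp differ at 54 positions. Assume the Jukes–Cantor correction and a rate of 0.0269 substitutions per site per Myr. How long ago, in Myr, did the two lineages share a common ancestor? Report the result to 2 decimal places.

p = 54/455 ≈ 0.118681.
d = −(3/4) ln(1 − 4p/3) = −0.75 ln(1 − 0.158241) = −0.75 ln(0.841759)
  = −0.75 × (-0.172262) = 0.129197 substitutions/site.
Under a molecular clock d = 2μt, so t = d/(2μ) = 0.129197 / (2 × 0.0269) = 2.40 Myr.

2.40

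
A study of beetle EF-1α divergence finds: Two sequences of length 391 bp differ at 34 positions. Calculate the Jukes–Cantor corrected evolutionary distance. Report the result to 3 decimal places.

0.092

p = 34/391 ≈ 0.086957.
d = −(3/4) ln(1 − 4p/3) = −0.75 ln(1 − 0.115943) = −0.75 ln(0.884057)
  = −0.75 × (-0.123234) = 0.092426 substitutions/site.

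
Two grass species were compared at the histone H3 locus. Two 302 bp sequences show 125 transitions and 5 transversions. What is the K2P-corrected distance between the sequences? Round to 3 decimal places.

P = 125/302 ≈ 0.413907 and Q = 5/302 ≈ 0.016556.
Under the Kimura two-parameter model, d = −½ ln(1 − 2P − Q) − ¼ ln(1 − 2Q).
1 − 2P − Q = 0.15563, giving −½ ln(0.15563) = 0.930137.
1 − 2Q = 0.966888, giving −¼ ln(0.966888) = 0.008418.
d = 0.930137 + 0.008418 = 0.938555.

0.939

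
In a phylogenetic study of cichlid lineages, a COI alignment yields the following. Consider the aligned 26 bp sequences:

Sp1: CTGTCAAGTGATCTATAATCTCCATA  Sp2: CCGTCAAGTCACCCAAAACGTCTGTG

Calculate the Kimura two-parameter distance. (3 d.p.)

Of 26 sites, 7 differences are transitions and 3 are transversions, so P = 7/26 ≈ 0.269231 and Q = 3/26 ≈ 0.115385.
Under the Kimura two-parameter model, d = −½ ln(1 − 2P − Q) − ¼ ln(1 − 2Q).
1 − 2P − Q = 0.346153, giving −½ ln(0.346153) = 0.530437.
1 − 2Q = 0.76923, giving −¼ ln(0.76923) = 0.065591.
d = 0.530437 + 0.065591 = 0.596028.

0.596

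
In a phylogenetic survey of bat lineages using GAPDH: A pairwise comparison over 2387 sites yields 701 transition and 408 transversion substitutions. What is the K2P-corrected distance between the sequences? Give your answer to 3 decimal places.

0.815

P = 701/2387 ≈ 0.293674 and Q = 408/2387 ≈ 0.170926.
Under the Kimura two-parameter model, d = −½ ln(1 − 2P − Q) − ¼ ln(1 − 2Q).
1 − 2P − Q = 0.241726, giving −½ ln(0.241726) = 0.709975.
1 − 2Q = 0.658148, giving −¼ ln(0.658148) = 0.104581.
d = 0.709975 + 0.104581 = 0.814556.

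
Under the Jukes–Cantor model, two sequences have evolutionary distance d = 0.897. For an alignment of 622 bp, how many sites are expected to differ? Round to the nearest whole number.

Invert JC69: p = (3/4)(1 − e^(−4d/3)) = 0.75 × (1 − e^(-1.196)) = 0.75 × (1 − 0.302401) = 0.523199.
Expected differing sites = pL ≈ 0.523199 × 622 = 325.429778 ≈ 325.

325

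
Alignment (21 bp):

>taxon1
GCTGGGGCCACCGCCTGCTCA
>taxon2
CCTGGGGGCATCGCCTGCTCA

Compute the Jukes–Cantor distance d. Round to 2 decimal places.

0.16

The sequences differ at 3 of 21 sites (1, 8, 11), so p = 3/21 ≈ 0.142857.
d = −(3/4) ln(1 − 4p/3) = −0.75 ln(1 − 0.190476) = −0.75 ln(0.809524)
  = −0.75 × (-0.211309) = 0.158482 substitutions/site.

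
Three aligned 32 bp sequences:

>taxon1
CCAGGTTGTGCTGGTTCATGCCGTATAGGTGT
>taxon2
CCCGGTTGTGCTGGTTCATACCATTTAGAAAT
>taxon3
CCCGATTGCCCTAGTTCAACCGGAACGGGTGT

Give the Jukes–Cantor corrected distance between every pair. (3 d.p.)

taxon1–taxon2: 7/32 sites differ → p = 0.21875, d = −0.75 ln(1 − 0.291667) = 0.258631 ≈ 0.259.
taxon1–taxon3: 11/32 sites differ → p = 0.34375, d = −0.75 ln(1 − 0.458333) = 0.459828 ≈ 0.460.
taxon2–taxon3: 15/32 sites differ → p = 0.46875, d = −0.75 ln(1 − 0.625) = 0.735622 ≈ 0.736.

d(taxon1,taxon2) = 0.259, d(taxon1,taxon3) = 0.460, d(taxon2,taxon3) = 0.736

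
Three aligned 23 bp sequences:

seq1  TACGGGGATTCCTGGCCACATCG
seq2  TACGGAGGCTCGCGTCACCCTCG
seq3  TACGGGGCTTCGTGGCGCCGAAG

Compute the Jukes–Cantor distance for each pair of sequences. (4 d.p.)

seq1–seq2: 9/23 sites differ → p ≈ 0.391304, d = −0.75 ln(1 − 0.521739) = 0.553199 ≈ 0.5532.
seq1–seq3: 7/23 sites differ → p ≈ 0.304348, d = −0.75 ln(1 − 0.405797) = 0.390401 ≈ 0.3904.
seq2–seq3: 9/23 sites differ → p ≈ 0.391304, d = −0.75 ln(1 − 0.521739) = 0.553199 ≈ 0.5532.

d(seq1,seq2) = 0.5532, d(seq1,seq3) = 0.3904, d(seq2,seq3) = 0.5532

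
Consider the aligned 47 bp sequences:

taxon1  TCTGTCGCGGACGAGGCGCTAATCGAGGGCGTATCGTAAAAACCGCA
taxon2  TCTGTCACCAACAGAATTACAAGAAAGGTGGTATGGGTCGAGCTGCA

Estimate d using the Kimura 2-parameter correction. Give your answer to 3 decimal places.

Of 47 sites, 12 differences are transitions and 11 are transversions, so P = 12/47 ≈ 0.255319 and Q = 11/47 ≈ 0.234043.
Under the Kimura two-parameter model, d = −½ ln(1 − 2P − Q) − ¼ ln(1 − 2Q).
1 − 2P − Q = 0.255319, giving −½ ln(0.255319) = 0.682621.
1 − 2Q = 0.531914, giving −¼ ln(0.531914) = 0.157818.
d = 0.682621 + 0.157818 = 0.840439.

0.840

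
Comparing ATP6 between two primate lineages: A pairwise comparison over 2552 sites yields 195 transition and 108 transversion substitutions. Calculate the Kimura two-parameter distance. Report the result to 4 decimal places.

P = 195/2552 ≈ 0.076411 and Q = 108/2552 ≈ 0.04232.
Under the Kimura two-parameter model, d = −½ ln(1 − 2P − Q) − ¼ ln(1 − 2Q).
1 − 2P − Q = 0.804858, giving −½ ln(0.804858) = 0.108545.
1 − 2Q = 0.91536, giving −¼ ln(0.91536) = 0.022109.
d = 0.108545 + 0.022109 = 0.130654.

0.1307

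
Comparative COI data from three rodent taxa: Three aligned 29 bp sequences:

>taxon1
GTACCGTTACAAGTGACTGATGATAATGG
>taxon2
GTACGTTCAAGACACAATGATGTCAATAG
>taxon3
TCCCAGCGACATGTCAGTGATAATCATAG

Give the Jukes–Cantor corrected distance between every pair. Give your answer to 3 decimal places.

d(taxon1,taxon2) = 0.602, d(taxon1,taxon3) = 0.602, d(taxon2,taxon3) = 1.141

taxon1–taxon2: 12/29 sites differ → p ≈ 0.413793, d = −0.75 ln(1 − 0.551724) = 0.601760 ≈ 0.602.
taxon1–taxon3: 12/29 sites differ → p ≈ 0.413793, d = −0.75 ln(1 − 0.551724) = 0.601760 ≈ 0.602.
taxon2–taxon3: 17/29 sites differ → p ≈ 0.586207, d = −0.75 ln(1 − 0.781609) = 1.141101 ≈ 1.141.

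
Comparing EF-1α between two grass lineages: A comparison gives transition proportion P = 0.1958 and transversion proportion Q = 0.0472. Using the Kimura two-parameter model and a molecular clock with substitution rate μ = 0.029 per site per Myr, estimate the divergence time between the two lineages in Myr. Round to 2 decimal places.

5.41

Under the Kimura two-parameter model, d = −½ ln(1 − 2P − Q) − ¼ ln(1 − 2Q).
1 − 2P − Q = 0.5612, giving −½ ln(0.5612) = 0.288839.
1 − 2Q = 0.9056, giving −¼ ln(0.9056) = 0.024789.
d = 0.288839 + 0.024789 = 0.313628.
Under a molecular clock d = 2μt, so t = d/(2μ) = 0.313628 / (2 × 0.029) = 5.41 Myr.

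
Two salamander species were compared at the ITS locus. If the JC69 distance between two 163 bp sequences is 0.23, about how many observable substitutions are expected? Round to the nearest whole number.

Invert JC69: p = (3/4)(1 − e^(−4d/3)) = 0.75 × (1 − e^(-0.306667)) = 0.75 × (1 − 0.735896) = 0.198078.
Expected differing sites = pL ≈ 0.198078 × 163 = 32.286714 ≈ 32.

32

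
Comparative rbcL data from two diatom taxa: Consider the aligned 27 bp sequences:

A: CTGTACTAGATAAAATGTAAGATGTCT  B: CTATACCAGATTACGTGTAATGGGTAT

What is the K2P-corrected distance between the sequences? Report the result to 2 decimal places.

0.44

Of 27 sites, 4 differences are transitions and 5 are transversions, so P = 4/27 ≈ 0.148148 and Q = 5/27 ≈ 0.185185.
Under the Kimura two-parameter model, d = −½ ln(1 − 2P − Q) − ¼ ln(1 − 2Q).
1 − 2P − Q = 0.518519, giving −½ ln(0.518519) = 0.328389.
1 − 2Q = 0.62963, giving −¼ ln(0.62963) = 0.115656.
d = 0.328389 + 0.115656 = 0.444045.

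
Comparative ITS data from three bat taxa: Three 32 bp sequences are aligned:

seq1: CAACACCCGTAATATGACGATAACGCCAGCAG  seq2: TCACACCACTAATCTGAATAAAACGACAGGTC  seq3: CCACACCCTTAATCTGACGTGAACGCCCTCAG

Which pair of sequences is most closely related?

seq1 and seq3

seq1–seq2: 12/32 differ, p = 0.375, d = 0.520.
seq1–seq3: 7/32 differ, p = 0.219, d = 0.259.
seq2–seq3: 13/32 differ, p = 0.406, d = 0.585.
The smallest distance is between seq1 and seq3.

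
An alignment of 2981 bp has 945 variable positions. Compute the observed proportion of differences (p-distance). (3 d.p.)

p = 945/2981 = 0.317007… ≈ 0.317 (to 3 d.p.).

0.317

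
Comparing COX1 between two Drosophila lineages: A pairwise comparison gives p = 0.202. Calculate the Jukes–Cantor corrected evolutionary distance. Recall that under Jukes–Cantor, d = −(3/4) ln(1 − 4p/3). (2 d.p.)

0.24

d = −(3/4) ln(1 − 4p/3) = −0.75 ln(1 − 0.269333) = −0.75 ln(0.730667)
  = −0.75 × (-0.313797) = 0.235348 substitutions/site.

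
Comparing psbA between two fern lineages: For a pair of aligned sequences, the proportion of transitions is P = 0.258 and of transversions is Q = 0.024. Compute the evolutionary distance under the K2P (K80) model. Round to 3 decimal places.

Under the Kimura two-parameter model, d = −½ ln(1 − 2P − Q) − ¼ ln(1 − 2Q).
1 − 2P − Q = 0.46, giving −½ ln(0.46) = 0.388264.
1 − 2Q = 0.952, giving −¼ ln(0.952) = 0.012298.
d = 0.388264 + 0.012298 = 0.400562.

0.401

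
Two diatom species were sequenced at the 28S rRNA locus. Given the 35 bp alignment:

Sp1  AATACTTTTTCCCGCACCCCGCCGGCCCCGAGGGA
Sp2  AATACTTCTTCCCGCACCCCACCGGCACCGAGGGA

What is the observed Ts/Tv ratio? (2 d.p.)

2.00

Transitions are A↔G and C↔T; transversions are all other mismatches.
Transitions: 2. Transversions: 1.
R = 2/1 = 2.00.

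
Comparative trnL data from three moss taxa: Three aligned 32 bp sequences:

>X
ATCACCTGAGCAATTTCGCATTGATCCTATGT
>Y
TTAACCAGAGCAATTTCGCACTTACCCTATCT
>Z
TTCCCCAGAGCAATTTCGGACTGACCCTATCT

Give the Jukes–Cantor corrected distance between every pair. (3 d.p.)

d(X,Y) = 0.259, d(X,Z) = 0.259, d(Y,Z) = 0.137

X–Y: 7/32 sites differ → p = 0.21875, d = −0.75 ln(1 − 0.291667) = 0.258631 ≈ 0.259.
X–Z: 7/32 sites differ → p = 0.21875, d = −0.75 ln(1 − 0.291667) = 0.258631 ≈ 0.259.
Y–Z: 4/32 sites differ → p = 0.125, d = −0.75 ln(1 − 0.166667) = 0.136741 ≈ 0.137.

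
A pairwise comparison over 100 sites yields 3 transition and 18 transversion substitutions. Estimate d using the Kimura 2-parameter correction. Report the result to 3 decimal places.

0.249

P = 3/100 = 0.03 and Q = 18/100 = 0.18.
Under the Kimura two-parameter model, d = −½ ln(1 − 2P − Q) − ¼ ln(1 − 2Q).
1 − 2P − Q = 0.76, giving −½ ln(0.76) = 0.137218.
1 − 2Q = 0.64, giving −¼ ln(0.64) = 0.111572.
d = 0.137218 + 0.111572 = 0.248790.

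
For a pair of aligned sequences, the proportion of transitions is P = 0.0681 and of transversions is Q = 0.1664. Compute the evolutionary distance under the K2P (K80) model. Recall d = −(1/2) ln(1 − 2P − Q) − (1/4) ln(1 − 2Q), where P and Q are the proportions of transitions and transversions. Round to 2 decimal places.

Under the Kimura two-parameter model, d = −½ ln(1 − 2P − Q) − ¼ ln(1 − 2Q).
1 − 2P − Q = 0.6974, giving −½ ln(0.6974) = 0.180198.
1 − 2Q = 0.6672, giving −¼ ln(0.6672) = 0.101166.
d = 0.180198 + 0.101166 = 0.281364.

0.28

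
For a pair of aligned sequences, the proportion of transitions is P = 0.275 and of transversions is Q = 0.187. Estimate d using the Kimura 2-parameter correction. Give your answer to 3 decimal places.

0.785

Under the Kimura two-parameter model, d = −½ ln(1 − 2P − Q) − ¼ ln(1 − 2Q).
1 − 2P − Q = 0.263, giving −½ ln(0.263) = 0.667801.
1 − 2Q = 0.626, giving −¼ ln(0.626) = 0.117101.
d = 0.667801 + 0.117101 = 0.784902.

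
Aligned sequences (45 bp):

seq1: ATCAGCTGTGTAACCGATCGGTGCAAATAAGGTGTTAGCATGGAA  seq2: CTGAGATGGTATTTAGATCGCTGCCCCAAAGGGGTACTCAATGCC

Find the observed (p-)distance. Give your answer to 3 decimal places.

0.511

The sequences differ at 23 of 45 positions.
p = 23/45 = 0.511111… ≈ 0.511 (to 3 d.p.).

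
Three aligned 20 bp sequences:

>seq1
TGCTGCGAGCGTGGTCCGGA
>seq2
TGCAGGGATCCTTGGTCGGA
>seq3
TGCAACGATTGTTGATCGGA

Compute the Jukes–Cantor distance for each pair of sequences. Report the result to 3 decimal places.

seq1–seq2: 7/20 sites differ → p = 0.35, d = −0.75 ln(1 − 0.466667) = 0.471457 ≈ 0.471.
seq1–seq3: 7/20 sites differ → p = 0.35, d = −0.75 ln(1 − 0.466667) = 0.471457 ≈ 0.471.
seq2–seq3: 5/20 sites differ → p = 0.25, d = −0.75 ln(1 − 0.333333) = 0.304098 ≈ 0.304.

d(seq1,seq2) = 0.471, d(seq1,seq3) = 0.471, d(seq2,seq3) = 0.304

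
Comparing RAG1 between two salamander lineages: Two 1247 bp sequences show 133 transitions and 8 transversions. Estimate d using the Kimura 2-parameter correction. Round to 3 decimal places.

P = 133/1247 ≈ 0.106656 and Q = 8/1247 ≈ 0.006415.
Under the Kimura two-parameter model, d = −½ ln(1 − 2P − Q) − ¼ ln(1 − 2Q).
1 − 2P − Q = 0.780273, giving −½ ln(0.780273) = 0.124056.
1 − 2Q = 0.98717, giving −¼ ln(0.98717) = 0.003228.
d = 0.124056 + 0.003228 = 0.127284.

0.127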